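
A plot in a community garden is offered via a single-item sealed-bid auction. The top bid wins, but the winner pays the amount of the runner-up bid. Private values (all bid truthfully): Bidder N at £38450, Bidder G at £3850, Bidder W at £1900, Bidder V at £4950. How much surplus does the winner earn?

Ranking the bids: Bidder N £38450 > Bidder V £4950 > Bidder G £3850 > Bidder W £1900.
Bidder N wins with the top bid and pays the second-highest, £4950.
Surplus = £38450 − £4950 = £33500.

Winner's surplus: £33500.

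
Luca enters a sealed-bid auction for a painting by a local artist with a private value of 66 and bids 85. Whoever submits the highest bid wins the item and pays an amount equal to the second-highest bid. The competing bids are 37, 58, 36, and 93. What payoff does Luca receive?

Luca's payoff: 0.

Highest competing bid: 93.
Luca's bid 85 is not the highest, so Luca loses, pays nothing, and earns zero payoff.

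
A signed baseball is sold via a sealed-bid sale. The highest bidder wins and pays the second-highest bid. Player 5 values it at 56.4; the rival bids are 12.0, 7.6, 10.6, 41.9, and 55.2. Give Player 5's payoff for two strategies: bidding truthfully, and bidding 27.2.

Truthful: 1.2; alternative: 0.0.

The highest competing bid is 55.2.
Bidding truthfully at 56.4: Player 5 has the top bid, wins, and pays the second-highest bid 55.2. Payoff = 56.4 − 55.2 = 1.2.
Bidding 27.2: the top bid is 55.2 (a rival), so Player 5 loses. Payoff = 0.0.
This is the dominant-strategy logic: truthful bidding weakly beats any alternative.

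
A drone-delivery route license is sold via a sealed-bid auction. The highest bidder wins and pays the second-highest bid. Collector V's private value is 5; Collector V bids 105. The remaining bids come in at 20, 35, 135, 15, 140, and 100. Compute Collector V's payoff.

Payoff = 0.

Highest competing bid: 140.
Collector V's bid 105 is not the highest, so Collector V loses, pays nothing, and earns zero payoff.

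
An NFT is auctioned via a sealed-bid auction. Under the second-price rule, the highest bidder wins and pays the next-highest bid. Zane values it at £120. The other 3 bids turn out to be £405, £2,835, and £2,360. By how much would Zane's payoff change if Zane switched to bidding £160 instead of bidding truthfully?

Payoff change: £0.

The highest competing bid is £2,835.
Bidding truthfully at £120: the top bid is £2,835 (a rival), so Zane loses. Payoff = £0.
Bidding £160: the top bid is £2,835 (a rival), so Zane loses. Payoff = £0.
Change = £0 − £0 = £0.
The bid only affects whether you win, not the price — here both bids land on the same side of the top rival bid, so the deviation is payoff-neutral.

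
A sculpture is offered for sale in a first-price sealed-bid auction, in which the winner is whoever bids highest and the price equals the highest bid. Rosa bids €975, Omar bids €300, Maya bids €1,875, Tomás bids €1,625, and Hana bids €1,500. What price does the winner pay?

Sorted high to low: Maya €1,875, then Tomás €1,625, then Hana €1,500, then Rosa €975, then Omar €300.
Maya is the highest bidder, so Maya wins.
Under the first-price rule, the price is the highest bid: €1,875.

€1,875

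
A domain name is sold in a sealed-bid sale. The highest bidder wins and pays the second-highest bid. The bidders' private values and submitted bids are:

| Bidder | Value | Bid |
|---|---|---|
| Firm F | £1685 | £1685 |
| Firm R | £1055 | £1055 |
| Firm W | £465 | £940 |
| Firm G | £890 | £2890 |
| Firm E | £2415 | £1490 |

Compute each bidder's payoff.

Sorted high to low: Firm G £2890 > Firm F £1685 > Firm E £1490 > Firm R £1055 > Firm W £940.
Firm G has the top bid and wins; the price is the second-highest bid, £1685.
Firm G's payoff = £890 − £1685 = -£795. All other bidders lose, so their payoff is 0.

Payoffs: Firm F £0, Firm R £0, Firm W £0, Firm G -£795, Firm E £0.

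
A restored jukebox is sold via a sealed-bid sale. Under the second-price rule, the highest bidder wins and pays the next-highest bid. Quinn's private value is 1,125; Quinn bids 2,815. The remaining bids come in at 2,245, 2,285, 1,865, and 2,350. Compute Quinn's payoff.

Payoff = -1,225.

Highest competing bid: 2,350.
Quinn's bid 2,815 is the highest overall, so Quinn wins and pays the second-highest bid, 2,350.
Payoff = value − price = 1,125 − 2,350 = -1,225.
Overbidding won the item at a price above value — truthful bidding would have avoided this loss.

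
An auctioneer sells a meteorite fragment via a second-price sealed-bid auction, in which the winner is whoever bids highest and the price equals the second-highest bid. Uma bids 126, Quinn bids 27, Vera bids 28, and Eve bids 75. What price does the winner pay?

The winner pays 75.

Bids in descending order: Uma 126; Eve 75; Vera 28; Quinn 27.
Uma is the highest bidder, so Uma wins.
Under the second-price rule, the price is the second-highest bid: 75.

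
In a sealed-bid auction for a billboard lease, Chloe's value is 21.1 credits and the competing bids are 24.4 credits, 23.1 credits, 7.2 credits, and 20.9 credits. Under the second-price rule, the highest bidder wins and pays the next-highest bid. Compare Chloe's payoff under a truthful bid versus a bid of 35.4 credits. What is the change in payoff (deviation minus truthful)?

The highest competing bid is 24.4 credits.
Bidding truthfully at 21.1 credits: the top bid is 24.4 credits (a rival), so Chloe loses. Payoff = 0.0 credits.
Bidding 35.4 credits: Chloe has the top bid, wins, and pays the second-highest bid 24.4 credits. Payoff = 21.1 credits − 24.4 credits = -3.3 credits.
Change = -3.3 credits − 0.0 credits = -3.3 credits.
This is the dominant-strategy logic: truthful bidding weakly beats any alternative.

-3.3 credits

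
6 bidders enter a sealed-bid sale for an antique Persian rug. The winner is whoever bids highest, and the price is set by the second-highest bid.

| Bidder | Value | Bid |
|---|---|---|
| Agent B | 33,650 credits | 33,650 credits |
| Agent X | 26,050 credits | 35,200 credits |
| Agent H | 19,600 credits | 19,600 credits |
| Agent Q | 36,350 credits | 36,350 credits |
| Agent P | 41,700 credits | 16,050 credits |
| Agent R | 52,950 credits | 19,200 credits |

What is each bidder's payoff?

Ranking the bids: Agent Q 36,350 credits; Agent X 35,200 credits; Agent B 33,650 credits; Agent H 19,600 credits; Agent R 19,200 credits; Agent P 16,050 credits.
Agent Q has the top bid and wins; the price is the second-highest bid, 35,200 credits.
Agent Q's payoff = 36,350 credits − 35,200 credits = 1,150 credits. All other bidders lose, so their payoff is 0.

Agent B 0 credits, Agent X 0 credits, Agent H 0 credits, Agent Q 1,150 credits, Agent P 0 credits, Agent R 0 credits.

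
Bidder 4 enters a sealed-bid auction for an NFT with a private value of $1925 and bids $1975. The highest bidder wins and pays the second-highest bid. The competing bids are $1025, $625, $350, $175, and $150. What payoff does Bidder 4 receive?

$900

Highest competing bid: $1025.
Bidder 4's bid $1975 is the highest overall, so Bidder 4 wins and pays the second-highest bid, $1025.
Payoff = value − price = $1925 − $1025 = $900.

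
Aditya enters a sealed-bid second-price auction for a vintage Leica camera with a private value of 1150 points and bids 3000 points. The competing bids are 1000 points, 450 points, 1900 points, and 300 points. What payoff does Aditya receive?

Payoff = -750 points.

Highest competing bid: 1900 points.
Aditya's bid 3000 points is the highest overall, so Aditya wins and pays the second-highest bid, 1900 points.
Payoff = value − price = 1150 points − 1900 points = -750 points.
Overbidding won the item at a price above value — truthful bidding would have avoided this loss.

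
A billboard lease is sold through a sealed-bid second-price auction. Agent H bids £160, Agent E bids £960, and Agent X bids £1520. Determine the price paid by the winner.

Ranking the bids: Agent X £1520 > Agent E £960 > Agent H £160.
Agent X has the highest bid, so Agent X wins.
The second-highest bid is £960, so that is what Agent X pays.

Price paid: £960.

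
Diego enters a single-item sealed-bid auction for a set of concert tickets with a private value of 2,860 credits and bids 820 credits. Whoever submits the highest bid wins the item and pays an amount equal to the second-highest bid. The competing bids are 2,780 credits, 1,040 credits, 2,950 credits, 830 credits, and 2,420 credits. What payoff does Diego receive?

Diego's payoff: 0 credits.

Highest competing bid: 2,950 credits.
Diego's bid 820 credits is not the highest, so Diego loses, pays nothing, and earns zero payoff.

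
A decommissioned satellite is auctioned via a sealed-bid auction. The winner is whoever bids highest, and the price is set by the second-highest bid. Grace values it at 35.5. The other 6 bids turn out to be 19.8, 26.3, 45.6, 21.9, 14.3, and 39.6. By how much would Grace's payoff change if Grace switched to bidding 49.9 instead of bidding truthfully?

The highest competing bid is 45.6.
Bidding truthfully at 35.5: the top bid is 45.6 (a rival), so Grace loses. Payoff = 0.0.
Bidding 49.9: Grace has the top bid, wins, and pays the second-highest bid 45.6. Payoff = 35.5 − 45.6 = -10.1.
Change = -10.1 − 0.0 = -10.1.
This is the dominant-strategy logic: truthful bidding weakly beats any alternative.

Change in payoff: -10.1.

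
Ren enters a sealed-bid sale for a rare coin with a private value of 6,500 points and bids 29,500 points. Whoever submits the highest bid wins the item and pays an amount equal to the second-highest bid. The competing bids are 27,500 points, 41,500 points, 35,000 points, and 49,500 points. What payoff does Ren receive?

Highest competing bid: 49,500 points.
Ren's bid 29,500 points is not the highest, so Ren loses, pays nothing, and earns zero payoff.

0 points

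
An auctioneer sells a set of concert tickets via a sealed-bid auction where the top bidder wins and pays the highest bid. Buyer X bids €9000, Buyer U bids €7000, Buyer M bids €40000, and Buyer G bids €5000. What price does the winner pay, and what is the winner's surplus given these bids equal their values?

The winner pays €40000 for a surplus of €0.

Sorted high to low: Buyer M €40000, then Buyer X €9000, then Buyer U €7000, then Buyer G €5000.
Buyer M is the highest bidder, so Buyer M wins.
Under the first-price rule, the price is the highest bid: €40000.
Surplus = €40000 − €40000 = €0.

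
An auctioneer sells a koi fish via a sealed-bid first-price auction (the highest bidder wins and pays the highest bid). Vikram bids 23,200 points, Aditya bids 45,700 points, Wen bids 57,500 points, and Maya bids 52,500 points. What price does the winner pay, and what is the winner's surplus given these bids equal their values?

The winner pays 57,500 points for a surplus of 0 points.

Ranking the bids: Wen 57,500 points, then Maya 52,500 points, then Aditya 45,700 points, then Vikram 23,200 points.
Wen is the highest bidder, so Wen wins.
Under the first-price rule, the price is the highest bid: 57,500 points.
Surplus = 57,500 points − 57,500 points = 0 points.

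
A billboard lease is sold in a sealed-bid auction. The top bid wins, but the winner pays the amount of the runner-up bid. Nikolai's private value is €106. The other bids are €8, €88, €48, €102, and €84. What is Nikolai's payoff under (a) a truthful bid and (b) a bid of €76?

The highest competing bid is €102.
Bidding truthfully at €106: Nikolai has the top bid, wins, and pays the second-highest bid €102. Payoff = €106 − €102 = €4.
Bidding €76: the top bid is €102 (a rival), so Nikolai loses. Payoff = €0.
This is the dominant-strategy logic: truthful bidding weakly beats any alternative.

(a) €4  (b) €0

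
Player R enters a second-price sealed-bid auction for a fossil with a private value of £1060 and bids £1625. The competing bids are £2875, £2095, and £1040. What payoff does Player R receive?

Highest competing bid: £2875.
Player R's bid £1625 is not the highest, so Player R loses, pays nothing, and earns zero payoff.

£0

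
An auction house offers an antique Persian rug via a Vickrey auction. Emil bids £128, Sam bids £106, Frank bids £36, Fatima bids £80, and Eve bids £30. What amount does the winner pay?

Ordered from highest: Emil £128 > Sam £106 > Fatima £80 > Frank £36 > Eve £30.
Emil has the highest bid, so Emil wins.
The second-highest bid is £106, so that is what Emil pays.

£106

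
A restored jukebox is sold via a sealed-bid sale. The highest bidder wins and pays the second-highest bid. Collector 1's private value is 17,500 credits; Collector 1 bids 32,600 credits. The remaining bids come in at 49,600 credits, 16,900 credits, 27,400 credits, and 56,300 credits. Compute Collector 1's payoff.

Highest competing bid: 56,300 credits.
Collector 1's bid 32,600 credits is not the highest, so Collector 1 loses, pays nothing, and earns zero payoff.

Payoff = 0 credits.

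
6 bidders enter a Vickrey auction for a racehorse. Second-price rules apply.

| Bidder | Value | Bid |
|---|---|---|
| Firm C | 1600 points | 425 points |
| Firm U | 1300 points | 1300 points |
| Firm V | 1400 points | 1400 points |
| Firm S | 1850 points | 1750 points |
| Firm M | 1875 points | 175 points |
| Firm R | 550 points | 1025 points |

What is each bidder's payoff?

Payoffs: Firm C 0 points, Firm U 0 points, Firm V 0 points, Firm S 450 points, Firm M 0 points, Firm R 0 points.

Ranking the bids: Firm S 1750 points > Firm V 1400 points > Firm U 1300 points > Firm R 1025 points > Firm C 425 points > Firm M 175 points.
Firm S has the top bid and wins; the price is the second-highest bid, 1400 points.
Firm S's payoff = 1850 points − 1400 points = 450 points. All other bidders lose, so their payoff is 0.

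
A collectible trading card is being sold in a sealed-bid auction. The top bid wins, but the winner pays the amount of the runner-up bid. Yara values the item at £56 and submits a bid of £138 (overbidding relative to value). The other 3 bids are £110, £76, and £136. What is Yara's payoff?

-£80

Highest competing bid: £136.
Yara's bid £138 is the highest overall, so Yara wins and pays the second-highest bid, £136.
Payoff = value − price = £56 − £136 = -£80.
Overbidding won the item at a price above value — truthful bidding would have avoided this loss.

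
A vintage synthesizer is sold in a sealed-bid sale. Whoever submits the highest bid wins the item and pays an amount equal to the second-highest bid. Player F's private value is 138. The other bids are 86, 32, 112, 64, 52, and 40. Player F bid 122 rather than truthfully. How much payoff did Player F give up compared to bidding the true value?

Payoff forgone: 0.

The highest competing bid is 112.
Bidding truthfully at 138: Player F has the top bid, wins, and pays the second-highest bid 112. Payoff = 138 − 112 = 26.
Bidding 122: Player F has the top bid, wins, and pays the second-highest bid 112. Payoff = 138 − 112 = 26.
Regret = truthful payoff − actual payoff = 26 − 26 = 0.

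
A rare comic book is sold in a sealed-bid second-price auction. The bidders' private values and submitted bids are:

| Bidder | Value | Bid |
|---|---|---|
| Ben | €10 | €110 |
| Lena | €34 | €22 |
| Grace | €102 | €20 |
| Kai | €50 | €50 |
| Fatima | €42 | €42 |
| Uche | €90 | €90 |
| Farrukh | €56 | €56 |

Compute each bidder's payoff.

Bids in descending order: Ben €110; Uche €90; Farrukh €56; Kai €50; Fatima €42; Lena €22; Grace €20.
Ben has the top bid and wins; the price is the second-highest bid, €90.
Ben's payoff = €10 − €90 = -€80. All other bidders lose, so their payoff is 0.

Ben -€80, Lena €0, Grace €0, Kai €0, Fatima €0, Uche €0, Farrukh €0.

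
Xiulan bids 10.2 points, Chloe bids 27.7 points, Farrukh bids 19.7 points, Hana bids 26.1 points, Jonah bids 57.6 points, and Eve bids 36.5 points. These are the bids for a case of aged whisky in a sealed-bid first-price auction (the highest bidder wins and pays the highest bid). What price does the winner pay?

Bids in descending order: Jonah 57.6 points > Eve 36.5 points > Chloe 27.7 points > Hana 26.1 points > Farrukh 19.7 points > Xiulan 10.2 points.
Jonah is the highest bidder, so Jonah wins.
Under the first-price rule, the price is the highest bid: 57.6 points.

The winner pays 57.6 points.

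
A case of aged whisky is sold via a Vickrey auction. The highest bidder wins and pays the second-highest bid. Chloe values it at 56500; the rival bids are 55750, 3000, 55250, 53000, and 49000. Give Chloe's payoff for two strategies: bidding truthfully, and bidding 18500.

The highest competing bid is 55750.
Bidding truthfully at 56500: Chloe has the top bid, wins, and pays the second-highest bid 55750. Payoff = 56500 − 55750 = 750.
Bidding 18500: the top bid is 55750 (a rival), so Chloe loses. Payoff = 0.

(a) 750  (b) 0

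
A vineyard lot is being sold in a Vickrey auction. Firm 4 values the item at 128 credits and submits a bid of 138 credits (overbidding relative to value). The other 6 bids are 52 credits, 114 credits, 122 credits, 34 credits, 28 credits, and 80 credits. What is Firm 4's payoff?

Highest competing bid: 122 credits.
Firm 4's bid 138 credits is the highest overall, so Firm 4 wins and pays the second-highest bid, 122 credits.
Payoff = value − price = 128 credits − 122 credits = 6 credits.

Payoff = 6 credits.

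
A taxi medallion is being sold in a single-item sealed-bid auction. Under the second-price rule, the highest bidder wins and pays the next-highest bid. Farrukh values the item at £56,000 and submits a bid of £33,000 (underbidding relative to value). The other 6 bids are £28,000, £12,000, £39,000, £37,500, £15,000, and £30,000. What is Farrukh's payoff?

Highest competing bid: £39,000.
Farrukh's bid £33,000 is not the highest, so Farrukh loses, pays nothing, and earns zero payoff.

Payoff = £0.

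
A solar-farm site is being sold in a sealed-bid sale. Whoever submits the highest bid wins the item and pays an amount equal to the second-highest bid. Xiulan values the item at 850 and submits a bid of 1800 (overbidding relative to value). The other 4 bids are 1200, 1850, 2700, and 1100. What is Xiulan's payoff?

Xiulan's payoff: 0.

Highest competing bid: 2700.
Xiulan's bid 1800 is not the highest, so Xiulan loses, pays nothing, and earns zero payoff.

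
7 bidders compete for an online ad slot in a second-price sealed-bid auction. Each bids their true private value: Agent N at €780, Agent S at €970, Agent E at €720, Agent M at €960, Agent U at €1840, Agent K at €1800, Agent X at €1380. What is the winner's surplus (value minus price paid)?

Ordered from highest: Agent U €1840, then Agent K €1800, then Agent X €1380, then Agent S €970, then Agent M €960, then Agent N €780, then Agent E €720.
Agent U wins with the top bid and pays the second-highest, €1800.
Surplus = €1840 − €1800 = €40.

€40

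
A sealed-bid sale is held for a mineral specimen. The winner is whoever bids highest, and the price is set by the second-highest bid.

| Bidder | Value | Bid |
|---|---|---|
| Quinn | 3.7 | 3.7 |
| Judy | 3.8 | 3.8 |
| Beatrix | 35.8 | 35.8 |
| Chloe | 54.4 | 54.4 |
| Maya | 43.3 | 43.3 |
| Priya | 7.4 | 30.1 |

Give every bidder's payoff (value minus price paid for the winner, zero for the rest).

Quinn 0.0, Judy 0.0, Beatrix 0.0, Chloe 11.1, Maya 0.0, Priya 0.0.

Bids in descending order: Chloe 54.4 > Maya 43.3 > Beatrix 35.8 > Priya 30.1 > Judy 3.8 > Quinn 3.7.
Chloe has the top bid and wins; the price is the second-highest bid, 43.3.
Chloe's payoff = 54.4 − 43.3 = 11.1. All other bidders lose, so their payoff is 0.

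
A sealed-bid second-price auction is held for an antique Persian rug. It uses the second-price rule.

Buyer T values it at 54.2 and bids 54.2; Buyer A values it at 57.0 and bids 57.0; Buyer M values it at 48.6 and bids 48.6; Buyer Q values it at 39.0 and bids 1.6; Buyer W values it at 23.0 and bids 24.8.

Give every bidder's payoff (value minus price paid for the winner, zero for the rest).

Buyer T 0.0, Buyer A 2.8, Buyer M 0.0, Buyer Q 0.0, Buyer W 0.0.

Ranking the bids: Buyer A 57.0; Buyer T 54.2; Buyer M 48.6; Buyer W 24.8; Buyer Q 1.6.
Buyer A has the top bid and wins; the price is the second-highest bid, 54.2.
Buyer A's payoff = 57.0 − 54.2 = 2.8. All other bidders lose, so their payoff is 0.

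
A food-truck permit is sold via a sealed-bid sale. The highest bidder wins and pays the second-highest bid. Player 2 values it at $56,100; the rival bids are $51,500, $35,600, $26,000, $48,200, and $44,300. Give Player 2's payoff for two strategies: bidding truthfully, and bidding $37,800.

The highest competing bid is $51,500.
Bidding truthfully at $56,100: Player 2 has the top bid, wins, and pays the second-highest bid $51,500. Payoff = $56,100 − $51,500 = $4,600.
Bidding $37,800: the top bid is $51,500 (a rival), so Player 2 loses. Payoff = $0.

Truthful: $4,600; alternative: $0.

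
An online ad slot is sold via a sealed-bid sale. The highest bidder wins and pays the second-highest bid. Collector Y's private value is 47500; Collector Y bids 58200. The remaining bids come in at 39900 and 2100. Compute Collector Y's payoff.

Highest competing bid: 39900.
Collector Y's bid 58200 is the highest overall, so Collector Y wins and pays the second-highest bid, 39900.
Payoff = value − price = 47500 − 39900 = 7600.

Collector Y's payoff: 7600.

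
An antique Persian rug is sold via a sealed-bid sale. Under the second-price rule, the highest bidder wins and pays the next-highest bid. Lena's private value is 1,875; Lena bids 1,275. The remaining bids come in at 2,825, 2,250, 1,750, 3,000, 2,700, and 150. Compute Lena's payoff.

Payoff = 0.

Highest competing bid: 3,000.
Lena's bid 1,275 is not the highest, so Lena loses, pays nothing, and earns zero payoff.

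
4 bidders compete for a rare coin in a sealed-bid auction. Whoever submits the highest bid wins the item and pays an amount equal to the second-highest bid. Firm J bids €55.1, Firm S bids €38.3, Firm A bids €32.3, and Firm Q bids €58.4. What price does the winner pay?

€55.1

Bids in descending order: Firm Q €58.4, then Firm J €55.1, then Firm S €38.3, then Firm A €32.3.
Firm Q has the highest bid, so Firm Q wins.
The second-highest bid is €55.1, so that is what Firm Q pays.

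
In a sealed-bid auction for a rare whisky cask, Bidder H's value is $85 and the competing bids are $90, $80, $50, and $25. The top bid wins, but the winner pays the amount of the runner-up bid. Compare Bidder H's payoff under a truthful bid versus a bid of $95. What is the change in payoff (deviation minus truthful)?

Payoff change: -$5.

The highest competing bid is $90.
Bidding truthfully at $85: the top bid is $90 (a rival), so Bidder H loses. Payoff = $0.
Bidding $95: Bidder H has the top bid, wins, and pays the second-highest bid $90. Payoff = $85 − $90 = -$5.
Change = -$5 − $0 = -$5.
Deviating from a truthful bid can only lose payoff in a second-price auction — never gain.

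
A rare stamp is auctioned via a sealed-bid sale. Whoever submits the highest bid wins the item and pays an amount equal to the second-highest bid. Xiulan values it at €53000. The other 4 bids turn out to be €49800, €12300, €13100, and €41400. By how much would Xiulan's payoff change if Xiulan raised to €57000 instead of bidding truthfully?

€0

The highest competing bid is €49800.
Bidding truthfully at €53000: Xiulan has the top bid, wins, and pays the second-highest bid €49800. Payoff = €53000 − €49800 = €3200.
Bidding €57000: Xiulan has the top bid, wins, and pays the second-highest bid €49800. Payoff = €53000 − €49800 = €3200.
Change = €3200 − €3200 = €0.
The bid only affects whether you win, not the price — here both bids land on the same side of the top rival bid, so the deviation is payoff-neutral.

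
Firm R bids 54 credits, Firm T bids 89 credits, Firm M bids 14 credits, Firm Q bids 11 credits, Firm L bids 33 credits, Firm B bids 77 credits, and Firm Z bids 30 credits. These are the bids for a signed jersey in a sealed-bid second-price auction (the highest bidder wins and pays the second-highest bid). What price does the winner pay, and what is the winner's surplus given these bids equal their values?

The winner pays 77 credits for a surplus of 12 credits.

Ordered from highest: Firm T 89 credits > Firm B 77 credits > Firm R 54 credits > Firm L 33 credits > Firm Z 30 credits > Firm M 14 credits > Firm Q 11 credits.
Firm T is the highest bidder, so Firm T wins.
Under the second-price rule, the price is the second-highest bid: 77 credits.
Surplus = 89 credits − 77 credits = 12 credits.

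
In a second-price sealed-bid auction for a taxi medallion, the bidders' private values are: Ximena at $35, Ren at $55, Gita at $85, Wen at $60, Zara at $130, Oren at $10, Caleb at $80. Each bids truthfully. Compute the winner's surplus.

Bids in descending order: Zara $130; Gita $85; Caleb $80; Wen $60; Ren $55; Ximena $35; Oren $10.
Zara wins with the top bid and pays the second-highest, $85.
Surplus = $130 − $85 = $45.

Winner's surplus: $45.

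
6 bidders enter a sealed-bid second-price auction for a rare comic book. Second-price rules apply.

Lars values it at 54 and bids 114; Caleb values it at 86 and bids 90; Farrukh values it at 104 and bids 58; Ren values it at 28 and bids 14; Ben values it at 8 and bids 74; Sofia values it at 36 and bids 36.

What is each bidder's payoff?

Sorted high to low: Lars 114, then Caleb 90, then Ben 74, then Farrukh 58, then Sofia 36, then Ren 14.
Lars has the top bid and wins; the price is the second-highest bid, 90.
Lars's payoff = 54 − 90 = -36. All other bidders lose, so their payoff is 0.

Lars -36, Caleb 0, Farrukh 0, Ren 0, Ben 0, Sofia 0.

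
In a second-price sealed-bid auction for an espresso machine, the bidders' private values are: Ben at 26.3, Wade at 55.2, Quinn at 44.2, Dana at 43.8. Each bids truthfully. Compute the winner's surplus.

Sorted high to low: Wade 55.2, then Quinn 44.2, then Dana 43.8, then Ben 26.3.
Wade wins with the top bid and pays the second-highest, 44.2.
Surplus = 55.2 − 44.2 = 11.0.

Surplus = 11.0.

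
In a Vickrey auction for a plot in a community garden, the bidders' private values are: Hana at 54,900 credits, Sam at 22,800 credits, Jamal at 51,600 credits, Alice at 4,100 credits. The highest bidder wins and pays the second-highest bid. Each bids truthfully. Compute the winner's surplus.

3,300 credits

Sorted high to low: Hana 54,900 credits; Jamal 51,600 credits; Sam 22,800 credits; Alice 4,100 credits.
Hana wins with the top bid and pays the second-highest, 51,600 credits.
Surplus = 54,900 credits − 51,600 credits = 3,300 credits.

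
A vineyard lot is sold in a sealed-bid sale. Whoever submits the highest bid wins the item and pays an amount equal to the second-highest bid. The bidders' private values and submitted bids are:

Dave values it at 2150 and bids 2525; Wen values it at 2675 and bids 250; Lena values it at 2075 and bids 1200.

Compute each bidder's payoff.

Dave 950, Wen 0, Lena 0.

Bids in descending order: Dave 2525 > Lena 1200 > Wen 250.
Dave has the top bid and wins; the price is the second-highest bid, 1200.
Dave's payoff = 2150 − 1200 = 950. All other bidders lose, so their payoff is 0.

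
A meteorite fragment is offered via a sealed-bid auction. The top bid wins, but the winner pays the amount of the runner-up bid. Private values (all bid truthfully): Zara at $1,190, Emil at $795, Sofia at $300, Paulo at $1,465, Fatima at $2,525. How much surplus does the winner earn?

Bids in descending order: Fatima $2,525 > Paulo $1,465 > Zara $1,190 > Emil $795 > Sofia $300.
Fatima wins with the top bid and pays the second-highest, $1,465.
Surplus = $2,525 − $1,465 = $1,060.

Winner's surplus: $1,060.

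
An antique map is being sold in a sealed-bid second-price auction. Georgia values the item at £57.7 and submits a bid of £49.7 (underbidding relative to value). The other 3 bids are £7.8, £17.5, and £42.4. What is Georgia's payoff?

Highest competing bid: £42.4.
Georgia's bid £49.7 is the highest overall, so Georgia wins and pays the second-highest bid, £42.4.
Payoff = value − price = £57.7 − £42.4 = £15.3.

£15.3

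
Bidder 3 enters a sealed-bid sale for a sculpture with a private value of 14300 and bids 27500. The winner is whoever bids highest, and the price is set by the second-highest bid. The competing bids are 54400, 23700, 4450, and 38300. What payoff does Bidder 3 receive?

Highest competing bid: 54400.
Bidder 3's bid 27500 is not the highest, so Bidder 3 loses, pays nothing, and earns zero payoff.

0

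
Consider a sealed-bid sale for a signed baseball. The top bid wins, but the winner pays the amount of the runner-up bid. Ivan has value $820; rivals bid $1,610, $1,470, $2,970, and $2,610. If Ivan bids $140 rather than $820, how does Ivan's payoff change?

Payoff change: $0.

The highest competing bid is $2,970.
Bidding truthfully at $820: the top bid is $2,970 (a rival), so Ivan loses. Payoff = $0.
Bidding $140: the top bid is $2,970 (a rival), so Ivan loses. Payoff = $0.
Change = $0 − $0 = $0.
The bid only affects whether you win, not the price — here both bids land on the same side of the top rival bid, so the deviation is payoff-neutral.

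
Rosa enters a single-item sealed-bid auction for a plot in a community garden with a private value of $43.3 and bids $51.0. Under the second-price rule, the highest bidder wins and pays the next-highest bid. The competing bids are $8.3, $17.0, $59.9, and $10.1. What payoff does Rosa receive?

Highest competing bid: $59.9.
Rosa's bid $51.0 is not the highest, so Rosa loses, pays nothing, and earns zero payoff.

Rosa's payoff: $0.0.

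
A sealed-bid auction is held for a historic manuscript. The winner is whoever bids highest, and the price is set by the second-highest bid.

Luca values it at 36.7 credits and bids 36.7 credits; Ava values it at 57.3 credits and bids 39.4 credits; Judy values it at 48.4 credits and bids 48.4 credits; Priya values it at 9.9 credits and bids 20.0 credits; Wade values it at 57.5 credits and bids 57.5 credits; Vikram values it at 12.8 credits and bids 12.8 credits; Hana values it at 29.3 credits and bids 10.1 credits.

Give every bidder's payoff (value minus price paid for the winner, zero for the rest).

Payoffs: Luca 0.0 credits, Ava 0.0 credits, Judy 0.0 credits, Priya 0.0 credits, Wade 9.1 credits, Vikram 0.0 credits, Hana 0.0 credits.

Ranking the bids: Wade 57.5 credits > Judy 48.4 credits > Ava 39.4 credits > Luca 36.7 credits > Priya 20.0 credits > Vikram 12.8 credits > Hana 10.1 credits.
Wade has the top bid and wins; the price is the second-highest bid, 48.4 credits.
Wade's payoff = 57.5 credits − 48.4 credits = 9.1 credits. All other bidders lose, so their payoff is 0.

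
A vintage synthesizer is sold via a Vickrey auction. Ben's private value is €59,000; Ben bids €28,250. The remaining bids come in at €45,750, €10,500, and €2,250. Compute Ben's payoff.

Highest competing bid: €45,750.
Ben's bid €28,250 is not the highest, so Ben loses, pays nothing, and earns zero payoff.

Payoff = €0.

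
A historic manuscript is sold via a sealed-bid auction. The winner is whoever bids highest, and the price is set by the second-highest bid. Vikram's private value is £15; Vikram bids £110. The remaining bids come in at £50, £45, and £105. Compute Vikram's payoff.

Highest competing bid: £105.
Vikram's bid £110 is the highest overall, so Vikram wins and pays the second-highest bid, £105.
Payoff = value − price = £15 − £105 = -£90.
Overbidding won the item at a price above value — truthful bidding would have avoided this loss.

Payoff = -£90.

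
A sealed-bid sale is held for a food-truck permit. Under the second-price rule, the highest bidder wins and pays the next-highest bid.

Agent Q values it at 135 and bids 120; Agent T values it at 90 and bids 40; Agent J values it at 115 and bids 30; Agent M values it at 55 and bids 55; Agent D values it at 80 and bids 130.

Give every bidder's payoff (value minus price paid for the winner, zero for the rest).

Agent Q 0, Agent T 0, Agent J 0, Agent M 0, Agent D -40.

Ranking the bids: Agent D 130; Agent Q 120; Agent M 55; Agent T 40; Agent J 30.
Agent D has the top bid and wins; the price is the second-highest bid, 120.
Agent D's payoff = 80 − 120 = -40. All other bidders lose, so their payoff is 0.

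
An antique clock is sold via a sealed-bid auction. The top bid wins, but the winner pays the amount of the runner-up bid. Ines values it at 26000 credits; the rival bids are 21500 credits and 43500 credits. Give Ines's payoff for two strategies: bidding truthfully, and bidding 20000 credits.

The highest competing bid is 43500 credits.
Bidding truthfully at 26000 credits: the top bid is 43500 credits (a rival), so Ines loses. Payoff = 0 credits.
Bidding 20000 credits: the top bid is 43500 credits (a rival), so Ines loses. Payoff = 0 credits.
The bid only affects whether you win, not the price — here both bids land on the same side of the top rival bid, so the deviation is payoff-neutral.

(a) 0 credits  (b) 0 credits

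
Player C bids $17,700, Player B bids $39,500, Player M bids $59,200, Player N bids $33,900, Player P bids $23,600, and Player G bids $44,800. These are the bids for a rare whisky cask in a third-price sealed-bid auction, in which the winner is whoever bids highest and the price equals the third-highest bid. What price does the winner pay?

Ordered from highest: Player M $59,200; Player G $44,800; Player B $39,500; Player N $33,900; Player P $23,600; Player C $17,700.
Player M is the highest bidder, so Player M wins.
Under the third-price rule, the price is the third-highest bid: $39,500.

$39,500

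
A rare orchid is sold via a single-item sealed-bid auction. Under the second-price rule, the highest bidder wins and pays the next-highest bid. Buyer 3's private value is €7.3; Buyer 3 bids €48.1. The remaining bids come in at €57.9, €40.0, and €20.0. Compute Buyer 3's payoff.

€0.0

Highest competing bid: €57.9.
Buyer 3's bid €48.1 is not the highest, so Buyer 3 loses, pays nothing, and earns zero payoff.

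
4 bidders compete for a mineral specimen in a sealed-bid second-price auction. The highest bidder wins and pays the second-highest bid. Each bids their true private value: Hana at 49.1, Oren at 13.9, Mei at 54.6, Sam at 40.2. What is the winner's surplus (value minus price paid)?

Winner's surplus: 5.5.

Ranking the bids: Mei 54.6; Hana 49.1; Sam 40.2; Oren 13.9.
Mei wins with the top bid and pays the second-highest, 49.1.
Surplus = 54.6 − 49.1 = 5.5.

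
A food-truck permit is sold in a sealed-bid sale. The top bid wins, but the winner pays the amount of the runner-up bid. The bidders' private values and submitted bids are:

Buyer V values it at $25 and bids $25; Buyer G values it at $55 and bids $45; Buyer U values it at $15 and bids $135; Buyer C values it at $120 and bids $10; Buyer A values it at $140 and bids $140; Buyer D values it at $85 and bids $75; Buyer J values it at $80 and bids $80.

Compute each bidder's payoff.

Buyer V $0, Buyer G $0, Buyer U $0, Buyer C $0, Buyer A $5, Buyer D $0, Buyer J $0.

Ordered from highest: Buyer A $140, then Buyer U $135, then Buyer J $80, then Buyer D $75, then Buyer G $45, then Buyer V $25, then Buyer C $10.
Buyer A has the top bid and wins; the price is the second-highest bid, $135.
Buyer A's payoff = $140 − $135 = $5. All other bidders lose, so their payoff is 0.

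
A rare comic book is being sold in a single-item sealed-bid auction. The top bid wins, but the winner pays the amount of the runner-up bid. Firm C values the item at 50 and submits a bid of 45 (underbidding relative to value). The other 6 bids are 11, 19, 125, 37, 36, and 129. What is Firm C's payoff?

Highest competing bid: 129.
Firm C's bid 45 is not the highest, so Firm C loses, pays nothing, and earns zero payoff.

0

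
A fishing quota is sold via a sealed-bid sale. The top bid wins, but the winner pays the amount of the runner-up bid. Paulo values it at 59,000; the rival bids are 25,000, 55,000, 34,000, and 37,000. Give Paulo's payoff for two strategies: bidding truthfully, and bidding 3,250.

(a) 4,000  (b) 0

The highest competing bid is 55,000.
Bidding truthfully at 59,000: Paulo has the top bid, wins, and pays the second-highest bid 55,000. Payoff = 59,000 − 55,000 = 4,000.
Bidding 3,250: the top bid is 55,000 (a rival), so Paulo loses. Payoff = 0.
Deviating from a truthful bid can only lose payoff in a second-price auction — never gain.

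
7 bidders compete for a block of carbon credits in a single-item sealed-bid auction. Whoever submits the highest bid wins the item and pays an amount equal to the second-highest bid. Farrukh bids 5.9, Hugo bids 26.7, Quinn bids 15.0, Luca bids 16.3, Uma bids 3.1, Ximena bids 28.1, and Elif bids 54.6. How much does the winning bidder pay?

28.1

Ordered from highest: Elif 54.6, then Ximena 28.1, then Hugo 26.7, then Luca 16.3, then Quinn 15.0, then Farrukh 5.9, then Uma 3.1.
Elif has the highest bid, so Elif wins.
The second-highest bid is 28.1, so that is what Elif pays.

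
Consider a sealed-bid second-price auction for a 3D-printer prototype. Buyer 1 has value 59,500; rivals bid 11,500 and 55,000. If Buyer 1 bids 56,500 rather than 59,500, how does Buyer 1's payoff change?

Payoff change: 0.

The highest competing bid is 55,000.
Bidding truthfully at 59,500: Buyer 1 has the top bid, wins, and pays the second-highest bid 55,000. Payoff = 59,500 − 55,000 = 4,500.
Bidding 56,500: Buyer 1 has the top bid, wins, and pays the second-highest bid 55,000. Payoff = 59,500 − 55,000 = 4,500.
Change = 4,500 − 4,500 = 0.
The bid only affects whether you win, not the price — here both bids land on the same side of the top rival bid, so the deviation is payoff-neutral.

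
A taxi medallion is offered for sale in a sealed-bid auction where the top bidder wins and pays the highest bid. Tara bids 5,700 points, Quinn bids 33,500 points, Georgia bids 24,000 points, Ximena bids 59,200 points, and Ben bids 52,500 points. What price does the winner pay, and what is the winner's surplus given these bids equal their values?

Price 59,200 points; surplus 0 points.

Bids in descending order: Ximena 59,200 points > Ben 52,500 points > Quinn 33,500 points > Georgia 24,000 points > Tara 5,700 points.
Ximena is the highest bidder, so Ximena wins.
Under the first-price rule, the price is the highest bid: 59,200 points.
Surplus = 59,200 points − 59,200 points = 0 points.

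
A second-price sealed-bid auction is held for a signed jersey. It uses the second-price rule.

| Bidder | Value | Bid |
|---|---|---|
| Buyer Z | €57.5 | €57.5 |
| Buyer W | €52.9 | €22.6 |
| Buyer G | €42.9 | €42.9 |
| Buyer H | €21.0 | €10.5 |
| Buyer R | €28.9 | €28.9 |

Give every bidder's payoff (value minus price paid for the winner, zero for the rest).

Payoffs: Buyer Z €14.6, Buyer W €0.0, Buyer G €0.0, Buyer H €0.0, Buyer R €0.0.

Sorted high to low: Buyer Z €57.5, then Buyer G €42.9, then Buyer R €28.9, then Buyer W €22.6, then Buyer H €10.5.
Buyer Z has the top bid and wins; the price is the second-highest bid, €42.9.
Buyer Z's payoff = €57.5 − €42.9 = €14.6. All other bidders lose, so their payoff is 0.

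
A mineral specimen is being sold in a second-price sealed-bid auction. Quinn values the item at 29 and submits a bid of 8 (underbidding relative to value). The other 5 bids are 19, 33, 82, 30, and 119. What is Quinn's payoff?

Highest competing bid: 119.
Quinn's bid 8 is not the highest, so Quinn loses, pays nothing, and earns zero payoff.

Quinn's payoff: 0.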